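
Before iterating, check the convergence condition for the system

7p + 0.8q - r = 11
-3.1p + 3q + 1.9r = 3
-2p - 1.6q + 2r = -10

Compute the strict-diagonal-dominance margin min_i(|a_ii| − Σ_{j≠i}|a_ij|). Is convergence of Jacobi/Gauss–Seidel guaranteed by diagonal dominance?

-2

row 1: |7| − (0.8+1) = 5.2
row 2: |3| − (3.1+1.9) = -2
row 3: |2| − (2+1.6) = -1.6
minimum over rows = -2 → not strictly diagonally dominant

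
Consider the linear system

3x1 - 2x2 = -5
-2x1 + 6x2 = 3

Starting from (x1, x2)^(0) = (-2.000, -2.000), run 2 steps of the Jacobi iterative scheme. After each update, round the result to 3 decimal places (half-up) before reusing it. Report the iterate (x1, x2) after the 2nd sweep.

(-1.778, -0.500)

Iteration 1:
  x1 = (-5 - (-2)·-2.000) / (3) = -3.000
  x2 = (3 - (-2)·-2.000) / (6) = -0.167
Iteration 2:
  x1 = (-5 - (-2)·-0.167) / (3) = -1.778
  x2 = (3 - (-2)·-3.000) / (6) = -0.500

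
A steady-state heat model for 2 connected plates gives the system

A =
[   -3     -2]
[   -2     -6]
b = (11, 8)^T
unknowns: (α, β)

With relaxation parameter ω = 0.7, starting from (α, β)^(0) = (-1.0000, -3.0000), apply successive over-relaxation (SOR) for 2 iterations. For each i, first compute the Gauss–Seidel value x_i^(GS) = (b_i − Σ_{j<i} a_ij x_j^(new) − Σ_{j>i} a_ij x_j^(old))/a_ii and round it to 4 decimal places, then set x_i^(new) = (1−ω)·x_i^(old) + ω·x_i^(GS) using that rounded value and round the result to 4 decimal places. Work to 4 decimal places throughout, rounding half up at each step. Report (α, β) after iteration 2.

Iteration 1:
  α: GS value = (11 - (-2)·-3.0000) / (-3) = -1.6667;  α ← (1−ω)·-1.0000 + ω·-1.6667 = -1.4667
  β: GS value = (8 - (-2)·-1.4667) / (-6) = -0.8444;  β ← (1−ω)·-3.0000 + ω·-0.8444 = -1.4911
Iteration 2:
  α: GS value = (11 - (-2)·-1.4911) / (-3) = -2.6726;  α ← (1−ω)·-1.4667 + ω·-2.6726 = -2.3108
  β: GS value = (8 - (-2)·-2.3108) / (-6) = -0.5631;  β ← (1−ω)·-1.4911 + ω·-0.5631 = -0.8415

(-2.3108, -0.8415)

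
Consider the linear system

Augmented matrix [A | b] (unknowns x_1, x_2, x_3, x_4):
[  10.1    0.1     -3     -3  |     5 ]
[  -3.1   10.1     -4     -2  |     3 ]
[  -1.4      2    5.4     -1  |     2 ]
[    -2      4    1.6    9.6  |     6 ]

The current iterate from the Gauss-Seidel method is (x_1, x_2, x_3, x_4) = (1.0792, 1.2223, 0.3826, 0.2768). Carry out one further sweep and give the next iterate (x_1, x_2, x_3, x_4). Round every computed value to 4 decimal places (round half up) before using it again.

(0.6788, 0.7117, 0.3340, 0.4142)

One sweep:
  x_1 = (5 - (0.1)·1.2223 - (-3)·0.3826 - (-3)·0.2768) / (10.1) = 0.6788
  x_2 = (3 - (-3.1)·0.6788 - (-4)·0.3826 - (-2)·0.2768) / (10.1) = 0.7117
  x_3 = (2 - (-1.4)·0.6788 - (2)·0.7117 - (-1)·0.2768) / (5.4) = 0.3340
  x_4 = (6 - (-2)·0.6788 - (4)·0.7117 - (1.6)·0.3340) / (9.6) = 0.4142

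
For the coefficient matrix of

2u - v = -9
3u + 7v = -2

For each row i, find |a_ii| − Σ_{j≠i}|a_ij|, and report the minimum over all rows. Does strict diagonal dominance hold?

row 1: |2| − (1) = 1
row 2: |7| − (3) = 4
minimum over rows = 1 → strictly diagonally dominant (convergence guaranteed)

1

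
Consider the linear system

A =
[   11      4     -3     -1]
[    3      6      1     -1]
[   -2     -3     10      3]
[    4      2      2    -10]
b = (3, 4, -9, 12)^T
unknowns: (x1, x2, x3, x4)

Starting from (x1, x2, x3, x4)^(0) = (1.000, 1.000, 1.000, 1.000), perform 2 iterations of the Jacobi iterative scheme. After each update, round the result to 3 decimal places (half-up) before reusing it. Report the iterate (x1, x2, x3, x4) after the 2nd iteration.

(-0.015, 0.580, -0.675, -1.197)

Iteration 1:
  x1 = (3 - (4)·1.000 - (-3)·1.000 - (-1)·1.000) / (11) = 0.273
  x2 = (4 - (3)·1.000 - (1)·1.000 - (-1)·1.000) / (6) = 0.167
  x3 = (-9 - (-2)·1.000 - (-3)·1.000 - (3)·1.000) / (10) = -0.700
  x4 = (12 - (4)·1.000 - (2)·1.000 - (2)·1.000) / (-10) = -0.400
Iteration 2:
  x1 = (3 - (4)·0.167 - (-3)·-0.700 - (-1)·-0.400) / (11) = -0.015
  x2 = (4 - (3)·0.273 - (1)·-0.700 - (-1)·-0.400) / (6) = 0.580
  x3 = (-9 - (-2)·0.273 - (-3)·0.167 - (3)·-0.400) / (10) = -0.675
  x4 = (12 - (4)·0.273 - (2)·0.167 - (2)·-0.700) / (-10) = -1.197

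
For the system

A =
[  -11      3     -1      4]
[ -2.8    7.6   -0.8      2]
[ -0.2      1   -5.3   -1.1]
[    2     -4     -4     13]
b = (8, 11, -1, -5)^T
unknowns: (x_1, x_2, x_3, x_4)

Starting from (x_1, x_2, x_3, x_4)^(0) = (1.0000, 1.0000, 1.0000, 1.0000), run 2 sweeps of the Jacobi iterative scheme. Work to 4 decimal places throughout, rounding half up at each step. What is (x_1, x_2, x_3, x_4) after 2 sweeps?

(-0.2592, 1.3741, 0.4924, 0.1941)

Iteration 1:
  x_1 = (8 - (3)·1.0000 - (-1)·1.0000 - (4)·1.0000) / (-11) = -0.1818
  x_2 = (11 - (-2.8)·1.0000 - (-0.8)·1.0000 - (2)·1.0000) / (7.6) = 1.6579
  x_3 = (-1 - (-0.2)·1.0000 - (1)·1.0000 - (-1.1)·1.0000) / (-5.3) = 0.1321
  x_4 = (-5 - (2)·1.0000 - (-4)·1.0000 - (-4)·1.0000) / (13) = 0.0769
Iteration 2:
  x_1 = (8 - (3)·1.6579 - (-1)·0.1321 - (4)·0.0769) / (-11) = -0.2592
  x_2 = (11 - (-2.8)·-0.1818 - (-0.8)·0.1321 - (2)·0.0769) / (7.6) = 1.3741
  x_3 = (-1 - (-0.2)·-0.1818 - (1)·1.6579 - (-1.1)·0.0769) / (-5.3) = 0.4924
  x_4 = (-5 - (2)·-0.1818 - (-4)·1.6579 - (-4)·0.1321) / (13) = 0.1941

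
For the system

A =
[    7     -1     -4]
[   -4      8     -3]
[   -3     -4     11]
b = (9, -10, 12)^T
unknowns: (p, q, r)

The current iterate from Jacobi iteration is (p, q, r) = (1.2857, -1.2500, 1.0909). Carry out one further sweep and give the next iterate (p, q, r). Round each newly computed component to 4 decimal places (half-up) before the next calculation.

One sweep:
  p = (9 - (-1)·-1.2500 - (-4)·1.0909) / (7) = 1.7305
  q = (-10 - (-4)·1.2857 - (-3)·1.0909) / (8) = -0.1981
  r = (12 - (-3)·1.2857 - (-4)·-1.2500) / (11) = 0.9870

(1.7305, -0.1981, 0.9870)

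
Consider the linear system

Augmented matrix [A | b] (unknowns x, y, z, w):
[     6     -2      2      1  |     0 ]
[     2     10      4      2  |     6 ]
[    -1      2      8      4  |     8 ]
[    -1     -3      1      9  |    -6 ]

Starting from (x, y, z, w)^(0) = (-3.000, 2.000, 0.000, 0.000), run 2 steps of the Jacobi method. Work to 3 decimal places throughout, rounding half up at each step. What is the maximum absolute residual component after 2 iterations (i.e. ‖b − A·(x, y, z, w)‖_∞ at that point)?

3.233

Iteration 1:
  x = (0 - (-2)·2.000 - (2)·0.000 - (1)·0.000) / (6) = 0.667
  y = (6 - (2)·-3.000 - (4)·0.000 - (2)·0.000) / (10) = 1.200
  z = (8 - (-1)·-3.000 - (2)·2.000 - (4)·0.000) / (8) = 0.125
  w = (-6 - (-1)·-3.000 - (-3)·2.000 - (1)·0.000) / (9) = -0.333
Iteration 2:
  x = (0 - (-2)·1.200 - (2)·0.125 - (1)·-0.333) / (6) = 0.414
  y = (6 - (2)·0.667 - (4)·0.125 - (2)·-0.333) / (10) = 0.483
  z = (8 - (-1)·0.667 - (2)·1.200 - (4)·-0.333) / (8) = 0.950
  w = (-6 - (-1)·0.667 - (-3)·1.200 - (1)·0.125) / (9) = -0.206
Residual b − A·x = (-3.212, -3.046, 0.672, -3.233); ∞-norm = 3.233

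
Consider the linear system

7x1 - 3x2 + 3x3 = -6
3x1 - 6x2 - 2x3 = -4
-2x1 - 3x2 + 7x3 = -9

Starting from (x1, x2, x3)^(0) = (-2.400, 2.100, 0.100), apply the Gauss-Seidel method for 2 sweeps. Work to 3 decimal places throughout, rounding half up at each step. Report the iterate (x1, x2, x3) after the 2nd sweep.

Iteration 1:
  x1 = (-6 - (-3)·2.100 - (3)·0.100) / (7) = 0.000
  x2 = (-4 - (3)·0.000 - (-2)·0.100) / (-6) = 0.633
  x3 = (-9 - (-2)·0.000 - (-3)·0.633) / (7) = -1.014
Iteration 2:
  x1 = (-6 - (-3)·0.633 - (3)·-1.014) / (7) = -0.151
  x2 = (-4 - (3)·-0.151 - (-2)·-1.014) / (-6) = 0.929
  x3 = (-9 - (-2)·-0.151 - (-3)·0.929) / (7) = -0.931

(-0.151, 0.929, -0.931)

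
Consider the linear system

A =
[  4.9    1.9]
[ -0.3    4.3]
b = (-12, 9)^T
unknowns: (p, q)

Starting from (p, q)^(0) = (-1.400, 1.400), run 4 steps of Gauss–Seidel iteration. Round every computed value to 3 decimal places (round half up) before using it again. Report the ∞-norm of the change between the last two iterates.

0.001

Iteration 1:
  p = (-12 - (1.9)·1.400) / (4.9) = -2.992
  q = (9 - (-0.3)·-2.992) / (4.3) = 1.884
Iteration 2:
  p = (-12 - (1.9)·1.884) / (4.9) = -3.180
  q = (9 - (-0.3)·-3.180) / (4.3) = 1.871
Iteration 3:
  p = (-12 - (1.9)·1.871) / (4.9) = -3.174
  q = (9 - (-0.3)·-3.174) / (4.3) = 1.872
Iteration 4:
  p = (-12 - (1.9)·1.872) / (4.9) = -3.175
  q = (9 - (-0.3)·-3.175) / (4.3) = 1.872
Change: (-0.001, 0.000) → max |·| = 0.001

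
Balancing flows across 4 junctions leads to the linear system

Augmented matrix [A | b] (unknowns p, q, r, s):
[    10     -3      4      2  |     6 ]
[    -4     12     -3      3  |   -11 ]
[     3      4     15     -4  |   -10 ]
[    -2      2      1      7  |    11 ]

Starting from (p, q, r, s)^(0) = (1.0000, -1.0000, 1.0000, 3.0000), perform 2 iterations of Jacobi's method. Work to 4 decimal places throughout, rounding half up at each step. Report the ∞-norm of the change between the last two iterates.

0.5167

Iteration 1:
  p = (6 - (-3)·-1.0000 - (4)·1.0000 - (2)·3.0000) / (10) = -0.7000
  q = (-11 - (-4)·1.0000 - (-3)·1.0000 - (3)·3.0000) / (12) = -1.0833
  r = (-10 - (3)·1.0000 - (4)·-1.0000 - (-4)·3.0000) / (15) = 0.2000
  s = (11 - (-2)·1.0000 - (2)·-1.0000 - (1)·1.0000) / (7) = 2.0000
Iteration 2:
  p = (6 - (-3)·-1.0833 - (4)·0.2000 - (2)·2.0000) / (10) = -0.2050
  q = (-11 - (-4)·-0.7000 - (-3)·0.2000 - (3)·2.0000) / (12) = -1.6000
  r = (-10 - (3)·-0.7000 - (4)·-1.0833 - (-4)·2.0000) / (15) = 0.2955
  s = (11 - (-2)·-0.7000 - (2)·-1.0833 - (1)·0.2000) / (7) = 1.6524
Change: (0.4950, -0.5167, 0.0955, -0.3476) → max |·| = 0.5167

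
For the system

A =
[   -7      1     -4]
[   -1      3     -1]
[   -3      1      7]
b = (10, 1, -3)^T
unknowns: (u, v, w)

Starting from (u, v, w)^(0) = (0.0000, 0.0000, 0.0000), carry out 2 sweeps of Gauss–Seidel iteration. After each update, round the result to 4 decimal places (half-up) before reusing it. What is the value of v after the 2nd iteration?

Iteration 1:
  u = (10 - (1)·0.0000 - (-4)·0.0000) / (-7) = -1.4286
  v = (1 - (-1)·-1.4286 - (-1)·0.0000) / (3) = -0.1429
  w = (-3 - (-3)·-1.4286 - (1)·-0.1429) / (7) = -1.0204
Iteration 2:
  u = (10 - (1)·-0.1429 - (-4)·-1.0204) / (-7) = -0.8659
  v = (1 - (-1)·-0.8659 - (-1)·-1.0204) / (3) = -0.2954
  w = (-3 - (-3)·-0.8659 - (1)·-0.2954) / (7) = -0.7575

-0.2954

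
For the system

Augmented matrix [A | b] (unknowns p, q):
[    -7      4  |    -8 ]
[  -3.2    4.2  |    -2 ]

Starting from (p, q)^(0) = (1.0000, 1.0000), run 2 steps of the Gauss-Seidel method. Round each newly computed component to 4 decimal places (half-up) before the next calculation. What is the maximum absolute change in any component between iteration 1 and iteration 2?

Iteration 1:
  p = (-8 - (4)·1.0000) / (-7) = 1.7143
  q = (-2 - (-3.2)·1.7143) / (4.2) = 0.8299
Iteration 2:
  p = (-8 - (4)·0.8299) / (-7) = 1.6171
  q = (-2 - (-3.2)·1.6171) / (4.2) = 0.7559
Change: (-0.0972, -0.0740) → max |·| = 0.0972

0.0972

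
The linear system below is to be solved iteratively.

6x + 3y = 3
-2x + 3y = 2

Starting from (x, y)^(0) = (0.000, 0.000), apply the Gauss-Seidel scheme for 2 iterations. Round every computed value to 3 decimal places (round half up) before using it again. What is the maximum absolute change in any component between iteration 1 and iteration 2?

Iteration 1:
  x = (3 - (3)·0.000) / (6) = 0.500
  y = (2 - (-2)·0.500) / (3) = 1.000
Iteration 2:
  x = (3 - (3)·1.000) / (6) = 0.000
  y = (2 - (-2)·0.000) / (3) = 0.667
Change: (-0.500, -0.333) → max |·| = 0.500

0.500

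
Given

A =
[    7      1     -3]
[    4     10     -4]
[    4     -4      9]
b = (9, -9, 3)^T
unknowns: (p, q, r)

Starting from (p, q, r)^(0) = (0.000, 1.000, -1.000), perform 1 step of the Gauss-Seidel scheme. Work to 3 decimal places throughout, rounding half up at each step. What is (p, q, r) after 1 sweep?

Iteration 1:
  p = (9 - (1)·1.000 - (-3)·-1.000) / (7) = 0.714
  q = (-9 - (4)·0.714 - (-4)·-1.000) / (10) = -1.586
  r = (3 - (4)·0.714 - (-4)·-1.586) / (9) = -0.689

(0.714, -1.586, -0.689)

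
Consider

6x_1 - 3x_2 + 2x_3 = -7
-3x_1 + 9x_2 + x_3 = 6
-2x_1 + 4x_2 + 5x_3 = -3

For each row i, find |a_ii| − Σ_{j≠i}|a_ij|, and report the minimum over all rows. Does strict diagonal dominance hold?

-1

row 1: |6| − (3+2) = 1
row 2: |9| − (3+1) = 5
row 3: |5| − (2+4) = -1
minimum over rows = -1 → not strictly diagonally dominant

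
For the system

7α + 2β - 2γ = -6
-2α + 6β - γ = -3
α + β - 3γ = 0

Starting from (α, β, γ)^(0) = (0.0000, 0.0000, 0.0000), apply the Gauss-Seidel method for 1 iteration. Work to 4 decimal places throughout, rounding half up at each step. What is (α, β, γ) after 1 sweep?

Iteration 1:
  α = (-6 - (2)·0.0000 - (-2)·0.0000) / (7) = -0.8571
  β = (-3 - (-2)·-0.8571 - (-1)·0.0000) / (6) = -0.7857
  γ = (0 - (1)·-0.8571 - (1)·-0.7857) / (-3) = -0.5476

(-0.8571, -0.7857, -0.5476)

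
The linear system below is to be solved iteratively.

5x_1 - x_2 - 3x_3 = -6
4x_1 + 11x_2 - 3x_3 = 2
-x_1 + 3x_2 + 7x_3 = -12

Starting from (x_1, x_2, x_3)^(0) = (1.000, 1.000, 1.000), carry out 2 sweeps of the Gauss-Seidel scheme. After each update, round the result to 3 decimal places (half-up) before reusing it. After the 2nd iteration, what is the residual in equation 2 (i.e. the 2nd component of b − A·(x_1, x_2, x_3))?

-0.639

Iteration 1:
  x_1 = (-6 - (-1)·1.000 - (-3)·1.000) / (5) = -0.400
  x_2 = (2 - (4)·-0.400 - (-3)·1.000) / (11) = 0.600
  x_3 = (-12 - (-1)·-0.400 - (3)·0.600) / (7) = -2.029
Iteration 2:
  x_1 = (-6 - (-1)·0.600 - (-3)·-2.029) / (5) = -2.297
  x_2 = (2 - (4)·-2.297 - (-3)·-2.029) / (11) = 0.464
  x_3 = (-12 - (-1)·-2.297 - (3)·0.464) / (7) = -2.241
Residual b − A·x = (-0.774, -0.639, -0.002)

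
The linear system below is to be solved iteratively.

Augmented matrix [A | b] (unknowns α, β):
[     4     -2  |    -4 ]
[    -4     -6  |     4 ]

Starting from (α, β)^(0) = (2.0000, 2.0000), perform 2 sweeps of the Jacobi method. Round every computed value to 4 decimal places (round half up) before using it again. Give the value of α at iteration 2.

Iteration 1:
  α = (-4 - (-2)·2.0000) / (4) = 0.0000
  β = (4 - (-4)·2.0000) / (-6) = -2.0000
Iteration 2:
  α = (-4 - (-2)·-2.0000) / (4) = -2.0000
  β = (4 - (-4)·0.0000) / (-6) = -0.6667

-2.0000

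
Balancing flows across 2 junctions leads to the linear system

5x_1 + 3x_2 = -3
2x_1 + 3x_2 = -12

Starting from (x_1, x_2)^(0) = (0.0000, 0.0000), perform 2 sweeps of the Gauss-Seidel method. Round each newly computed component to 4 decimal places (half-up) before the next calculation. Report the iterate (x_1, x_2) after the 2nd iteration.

(1.5600, -5.0400)

Iteration 1:
  x_1 = (-3 - (3)·0.0000) / (5) = -0.6000
  x_2 = (-12 - (2)·-0.6000) / (3) = -3.6000
Iteration 2:
  x_1 = (-3 - (3)·-3.6000) / (5) = 1.5600
  x_2 = (-12 - (2)·1.5600) / (3) = -5.0400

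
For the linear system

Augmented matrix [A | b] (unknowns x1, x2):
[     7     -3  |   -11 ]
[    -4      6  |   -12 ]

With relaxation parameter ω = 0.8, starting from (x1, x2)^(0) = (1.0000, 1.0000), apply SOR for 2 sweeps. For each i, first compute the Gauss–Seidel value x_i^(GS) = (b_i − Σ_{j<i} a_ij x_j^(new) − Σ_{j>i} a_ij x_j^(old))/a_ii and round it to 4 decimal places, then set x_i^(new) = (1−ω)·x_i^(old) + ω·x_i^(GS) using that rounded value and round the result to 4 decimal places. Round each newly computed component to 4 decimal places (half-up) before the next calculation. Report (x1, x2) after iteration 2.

(-2.0106, -3.0285)

Iteration 1:
  x1: GS value = (-11 - (-3)·1.0000) / (7) = -1.1429;  x1 ← (1−ω)·1.0000 + ω·-1.1429 = -0.7143
  x2: GS value = (-12 - (-4)·-0.7143) / (6) = -2.4762;  x2 ← (1−ω)·1.0000 + ω·-2.4762 = -1.7810
Iteration 2:
  x1: GS value = (-11 - (-3)·-1.7810) / (7) = -2.3347;  x1 ← (1−ω)·-0.7143 + ω·-2.3347 = -2.0106
  x2: GS value = (-12 - (-4)·-2.0106) / (6) = -3.3404;  x2 ← (1−ω)·-1.7810 + ω·-3.3404 = -3.0285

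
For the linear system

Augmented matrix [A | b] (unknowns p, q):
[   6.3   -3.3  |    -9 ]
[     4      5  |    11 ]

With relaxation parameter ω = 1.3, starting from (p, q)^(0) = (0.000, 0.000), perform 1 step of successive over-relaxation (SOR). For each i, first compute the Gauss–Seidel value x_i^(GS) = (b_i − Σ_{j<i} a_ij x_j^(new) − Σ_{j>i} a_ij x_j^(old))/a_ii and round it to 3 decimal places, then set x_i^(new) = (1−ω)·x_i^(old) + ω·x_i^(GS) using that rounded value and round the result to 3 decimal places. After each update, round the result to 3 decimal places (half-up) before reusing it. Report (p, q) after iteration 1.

Iteration 1:
  p: GS value = (-9 - (-3.3)·0.000) / (6.3) = -1.429;  p ← (1−ω)·0.000 + ω·-1.429 = -1.858
  q: GS value = (11 - (4)·-1.858) / (5) = 3.686;  q ← (1−ω)·0.000 + ω·3.686 = 4.792

(-1.858, 4.792)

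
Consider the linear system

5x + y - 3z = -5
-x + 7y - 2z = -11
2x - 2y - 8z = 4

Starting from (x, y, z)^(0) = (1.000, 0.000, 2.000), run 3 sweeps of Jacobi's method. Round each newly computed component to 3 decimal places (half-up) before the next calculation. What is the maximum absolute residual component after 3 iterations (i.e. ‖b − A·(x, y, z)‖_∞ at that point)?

0.648

Iteration 1:
  x = (-5 - (1)·0.000 - (-3)·2.000) / (5) = 0.200
  y = (-11 - (-1)·1.000 - (-2)·2.000) / (7) = -0.857
  z = (4 - (2)·1.000 - (-2)·0.000) / (-8) = -0.250
Iteration 2:
  x = (-5 - (1)·-0.857 - (-3)·-0.250) / (5) = -0.979
  y = (-11 - (-1)·0.200 - (-2)·-0.250) / (7) = -1.614
  z = (4 - (2)·0.200 - (-2)·-0.857) / (-8) = -0.236
Iteration 3:
  x = (-5 - (1)·-1.614 - (-3)·-0.236) / (5) = -0.819
  y = (-11 - (-1)·-0.979 - (-2)·-0.236) / (7) = -1.779
  z = (4 - (2)·-0.979 - (-2)·-1.614) / (-8) = -0.341
Residual b − A·x = (-0.149, -0.048, -0.648); ∞-norm = 0.648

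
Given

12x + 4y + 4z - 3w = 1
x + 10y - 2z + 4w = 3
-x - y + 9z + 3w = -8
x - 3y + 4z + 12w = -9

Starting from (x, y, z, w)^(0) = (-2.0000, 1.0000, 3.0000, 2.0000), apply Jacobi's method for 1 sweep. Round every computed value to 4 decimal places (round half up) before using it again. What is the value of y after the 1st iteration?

Iteration 1:
  x = (1 - (4)·1.0000 - (4)·3.0000 - (-3)·2.0000) / (12) = -0.7500
  y = (3 - (1)·-2.0000 - (-2)·3.0000 - (4)·2.0000) / (10) = 0.3000
  z = (-8 - (-1)·-2.0000 - (-1)·1.0000 - (3)·2.0000) / (9) = -1.6667
  w = (-9 - (1)·-2.0000 - (-3)·1.0000 - (4)·3.0000) / (12) = -1.3333

0.3000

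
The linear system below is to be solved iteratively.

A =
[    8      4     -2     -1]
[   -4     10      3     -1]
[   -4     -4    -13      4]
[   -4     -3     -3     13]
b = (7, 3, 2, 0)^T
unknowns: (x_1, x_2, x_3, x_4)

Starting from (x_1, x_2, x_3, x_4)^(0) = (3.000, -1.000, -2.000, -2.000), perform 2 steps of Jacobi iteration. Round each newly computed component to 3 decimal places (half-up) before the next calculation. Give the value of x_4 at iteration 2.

0.311

Iteration 1:
  x_1 = (7 - (4)·-1.000 - (-2)·-2.000 - (-1)·-2.000) / (8) = 0.625
  x_2 = (3 - (-4)·3.000 - (3)·-2.000 - (-1)·-2.000) / (10) = 1.900
  x_3 = (2 - (-4)·3.000 - (-4)·-1.000 - (4)·-2.000) / (-13) = -1.385
  x_4 = (0 - (-4)·3.000 - (-3)·-1.000 - (-3)·-2.000) / (13) = 0.231
Iteration 2:
  x_1 = (7 - (4)·1.900 - (-2)·-1.385 - (-1)·0.231) / (8) = -0.392
  x_2 = (3 - (-4)·0.625 - (3)·-1.385 - (-1)·0.231) / (10) = 0.989
  x_3 = (2 - (-4)·0.625 - (-4)·1.900 - (4)·0.231) / (-13) = -0.860
  x_4 = (0 - (-4)·0.625 - (-3)·1.900 - (-3)·-1.385) / (13) = 0.311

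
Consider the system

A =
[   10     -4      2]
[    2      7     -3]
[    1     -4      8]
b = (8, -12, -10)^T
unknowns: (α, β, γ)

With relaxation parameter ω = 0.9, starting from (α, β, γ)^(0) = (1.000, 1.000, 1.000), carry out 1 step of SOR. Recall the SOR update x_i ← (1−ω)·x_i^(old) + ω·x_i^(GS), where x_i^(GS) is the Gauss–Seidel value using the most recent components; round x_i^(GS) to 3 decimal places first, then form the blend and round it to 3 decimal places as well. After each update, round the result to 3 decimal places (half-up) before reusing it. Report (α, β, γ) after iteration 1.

Iteration 1:
  α: GS value = (8 - (-4)·1.000 - (2)·1.000) / (10) = 1.000;  α ← (1−ω)·1.000 + ω·1.000 = 1.000
  β: GS value = (-12 - (2)·1.000 - (-3)·1.000) / (7) = -1.571;  β ← (1−ω)·1.000 + ω·-1.571 = -1.314
  γ: GS value = (-10 - (1)·1.000 - (-4)·-1.314) / (8) = -2.032;  γ ← (1−ω)·1.000 + ω·-2.032 = -1.729

(1.000, -1.314, -1.729)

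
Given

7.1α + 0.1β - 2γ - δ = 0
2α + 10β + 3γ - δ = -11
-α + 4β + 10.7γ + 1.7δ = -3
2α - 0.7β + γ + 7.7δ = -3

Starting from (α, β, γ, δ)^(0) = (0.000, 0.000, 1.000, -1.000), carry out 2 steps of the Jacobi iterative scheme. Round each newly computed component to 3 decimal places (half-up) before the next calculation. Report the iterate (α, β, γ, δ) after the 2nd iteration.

Iteration 1:
  α = (0 - (0.1)·0.000 - (-2)·1.000 - (-1)·-1.000) / (7.1) = 0.141
  β = (-11 - (2)·0.000 - (3)·1.000 - (-1)·-1.000) / (10) = -1.500
  γ = (-3 - (-1)·0.000 - (4)·0.000 - (1.7)·-1.000) / (10.7) = -0.121
  δ = (-3 - (2)·0.000 - (-0.7)·0.000 - (1)·1.000) / (7.7) = -0.519
Iteration 2:
  α = (0 - (0.1)·-1.500 - (-2)·-0.121 - (-1)·-0.519) / (7.1) = -0.086
  β = (-11 - (2)·0.141 - (3)·-0.121 - (-1)·-0.519) / (10) = -1.144
  γ = (-3 - (-1)·0.141 - (4)·-1.500 - (1.7)·-0.519) / (10.7) = 0.376
  δ = (-3 - (2)·0.141 - (-0.7)·-1.500 - (1)·-0.121) / (7.7) = -0.547

(-0.086, -1.144, 0.376, -0.547)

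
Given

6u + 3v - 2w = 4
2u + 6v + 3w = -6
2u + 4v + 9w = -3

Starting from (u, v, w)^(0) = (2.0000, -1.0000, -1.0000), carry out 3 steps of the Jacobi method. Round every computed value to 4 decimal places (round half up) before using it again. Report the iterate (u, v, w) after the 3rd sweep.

(1.2222, -1.3796, -0.0926)

Iteration 1:
  u = (4 - (3)·-1.0000 - (-2)·-1.0000) / (6) = 0.8333
  v = (-6 - (2)·2.0000 - (3)·-1.0000) / (6) = -1.1667
  w = (-3 - (2)·2.0000 - (4)·-1.0000) / (9) = -0.3333
Iteration 2:
  u = (4 - (3)·-1.1667 - (-2)·-0.3333) / (6) = 1.1389
  v = (-6 - (2)·0.8333 - (3)·-0.3333) / (6) = -1.1111
  w = (-3 - (2)·0.8333 - (4)·-1.1667) / (9) = 0.0000
Iteration 3:
  u = (4 - (3)·-1.1111 - (-2)·0.0000) / (6) = 1.2222
  v = (-6 - (2)·1.1389 - (3)·0.0000) / (6) = -1.3796
  w = (-3 - (2)·1.1389 - (4)·-1.1111) / (9) = -0.0926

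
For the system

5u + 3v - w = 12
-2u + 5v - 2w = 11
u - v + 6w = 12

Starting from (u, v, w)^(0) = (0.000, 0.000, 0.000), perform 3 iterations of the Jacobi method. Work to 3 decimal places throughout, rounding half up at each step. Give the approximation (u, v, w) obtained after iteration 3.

(0.417, 3.579, 2.413)

Iteration 1:
  u = (12 - (3)·0.000 - (-1)·0.000) / (5) = 2.400
  v = (11 - (-2)·0.000 - (-2)·0.000) / (5) = 2.200
  w = (12 - (1)·0.000 - (-1)·0.000) / (6) = 2.000
Iteration 2:
  u = (12 - (3)·2.200 - (-1)·2.000) / (5) = 1.480
  v = (11 - (-2)·2.400 - (-2)·2.000) / (5) = 3.960
  w = (12 - (1)·2.400 - (-1)·2.200) / (6) = 1.967
Iteration 3:
  u = (12 - (3)·3.960 - (-1)·1.967) / (5) = 0.417
  v = (11 - (-2)·1.480 - (-2)·1.967) / (5) = 3.579
  w = (12 - (1)·1.480 - (-1)·3.960) / (6) = 2.413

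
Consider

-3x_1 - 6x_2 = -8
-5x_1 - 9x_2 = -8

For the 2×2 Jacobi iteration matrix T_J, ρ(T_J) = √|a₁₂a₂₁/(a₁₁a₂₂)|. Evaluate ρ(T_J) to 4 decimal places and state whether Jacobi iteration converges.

a₁₂a₂₁/(a₁₁a₂₂) = (-6)·(-5) / ((-3)·(-9)) = 1.111111
ρ = √|1.111111| = √1.111111 = 1.0541
ρ > 1, so Jacobi diverges

1.0541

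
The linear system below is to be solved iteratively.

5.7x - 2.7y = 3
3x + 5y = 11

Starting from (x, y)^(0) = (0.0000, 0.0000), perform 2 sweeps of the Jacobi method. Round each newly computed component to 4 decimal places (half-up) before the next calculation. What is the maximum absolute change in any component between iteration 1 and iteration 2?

1.0421

Iteration 1:
  x = (3 - (-2.7)·0.0000) / (5.7) = 0.5263
  y = (11 - (3)·0.0000) / (5) = 2.2000
Iteration 2:
  x = (3 - (-2.7)·2.2000) / (5.7) = 1.5684
  y = (11 - (3)·0.5263) / (5) = 1.8842
Change: (1.0421, -0.3158) → max |·| = 1.0421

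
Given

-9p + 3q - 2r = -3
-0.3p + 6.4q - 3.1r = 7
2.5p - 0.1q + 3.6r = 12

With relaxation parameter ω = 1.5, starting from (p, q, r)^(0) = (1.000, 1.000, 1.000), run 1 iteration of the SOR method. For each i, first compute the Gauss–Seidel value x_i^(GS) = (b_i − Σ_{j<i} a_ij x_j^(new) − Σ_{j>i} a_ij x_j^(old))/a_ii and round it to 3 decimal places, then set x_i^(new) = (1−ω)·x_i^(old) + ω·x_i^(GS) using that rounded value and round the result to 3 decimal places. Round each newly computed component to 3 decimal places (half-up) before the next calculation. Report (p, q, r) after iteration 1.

(0.166, 1.879, 4.405)

Iteration 1:
  p: GS value = (-3 - (3)·1.000 - (-2)·1.000) / (-9) = 0.444;  p ← (1−ω)·1.000 + ω·0.444 = 0.166
  q: GS value = (7 - (-0.3)·0.166 - (-3.1)·1.000) / (6.4) = 1.586;  q ← (1−ω)·1.000 + ω·1.586 = 1.879
  r: GS value = (12 - (2.5)·0.166 - (-0.1)·1.879) / (3.6) = 3.270;  r ← (1−ω)·1.000 + ω·3.270 = 4.405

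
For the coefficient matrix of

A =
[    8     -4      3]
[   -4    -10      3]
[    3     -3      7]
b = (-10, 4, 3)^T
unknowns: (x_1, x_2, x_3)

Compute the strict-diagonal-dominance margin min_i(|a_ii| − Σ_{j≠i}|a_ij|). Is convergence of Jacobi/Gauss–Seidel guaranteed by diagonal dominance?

1

row 1: |8| − (4+3) = 1
row 2: |-10| − (4+3) = 3
row 3: |7| − (3+3) = 1
minimum over rows = 1 → strictly diagonally dominant (convergence guaranteed)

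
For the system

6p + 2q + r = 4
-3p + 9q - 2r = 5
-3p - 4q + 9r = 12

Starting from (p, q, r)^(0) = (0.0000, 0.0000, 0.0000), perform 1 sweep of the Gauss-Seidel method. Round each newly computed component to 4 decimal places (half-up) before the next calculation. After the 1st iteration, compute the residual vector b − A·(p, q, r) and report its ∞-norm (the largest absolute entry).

3.8025

Iteration 1:
  p = (4 - (2)·0.0000 - (1)·0.0000) / (6) = 0.6667
  q = (5 - (-3)·0.6667 - (-2)·0.0000) / (9) = 0.7778
  r = (12 - (-3)·0.6667 - (-4)·0.7778) / (9) = 1.9013
Residual b − A·x = (-3.4571, 3.8025, -0.0004); ∞-norm = 3.8025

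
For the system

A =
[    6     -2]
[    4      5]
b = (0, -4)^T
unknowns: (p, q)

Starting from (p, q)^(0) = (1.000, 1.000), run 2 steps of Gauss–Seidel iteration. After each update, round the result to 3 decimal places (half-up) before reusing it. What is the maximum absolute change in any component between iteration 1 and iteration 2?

Iteration 1:
  p = (0 - (-2)·1.000) / (6) = 0.333
  q = (-4 - (4)·0.333) / (5) = -1.066
Iteration 2:
  p = (0 - (-2)·-1.066) / (6) = -0.355
  q = (-4 - (4)·-0.355) / (5) = -0.516
Change: (-0.688, 0.550) → max |·| = 0.688

0.688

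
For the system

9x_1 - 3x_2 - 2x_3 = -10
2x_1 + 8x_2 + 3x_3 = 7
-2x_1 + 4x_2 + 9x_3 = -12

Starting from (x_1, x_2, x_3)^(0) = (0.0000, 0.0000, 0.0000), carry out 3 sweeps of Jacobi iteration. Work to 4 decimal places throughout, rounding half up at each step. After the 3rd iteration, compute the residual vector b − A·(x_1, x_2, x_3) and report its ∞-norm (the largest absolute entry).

0.8046

Iteration 1:
  x_1 = (-10 - (-3)·0.0000 - (-2)·0.0000) / (9) = -1.1111
  x_2 = (7 - (2)·0.0000 - (3)·0.0000) / (8) = 0.8750
  x_3 = (-12 - (-2)·0.0000 - (4)·0.0000) / (9) = -1.3333
Iteration 2:
  x_1 = (-10 - (-3)·0.8750 - (-2)·-1.3333) / (9) = -1.1157
  x_2 = (7 - (2)·-1.1111 - (3)·-1.3333) / (8) = 1.6528
  x_3 = (-12 - (-2)·-1.1111 - (4)·0.8750) / (9) = -1.9691
Iteration 3:
  x_1 = (-10 - (-3)·1.6528 - (-2)·-1.9691) / (9) = -0.9978
  x_2 = (7 - (2)·-1.1157 - (3)·-1.9691) / (8) = 1.8923
  x_3 = (-12 - (-2)·-1.1157 - (4)·1.6528) / (9) = -2.3158
Residual b − A·x = (0.0255, 0.8046, -0.7226); ∞-norm = 0.8046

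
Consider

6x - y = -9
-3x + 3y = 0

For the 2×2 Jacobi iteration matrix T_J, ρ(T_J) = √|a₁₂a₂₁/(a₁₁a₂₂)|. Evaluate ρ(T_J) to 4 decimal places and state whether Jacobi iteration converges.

a₁₂a₂₁/(a₁₁a₂₂) = (-1)·(-3) / ((6)·(3)) = 0.166667
ρ = √|0.166667| = √0.166667 = 0.4082
ρ < 1, so Jacobi converges

0.4082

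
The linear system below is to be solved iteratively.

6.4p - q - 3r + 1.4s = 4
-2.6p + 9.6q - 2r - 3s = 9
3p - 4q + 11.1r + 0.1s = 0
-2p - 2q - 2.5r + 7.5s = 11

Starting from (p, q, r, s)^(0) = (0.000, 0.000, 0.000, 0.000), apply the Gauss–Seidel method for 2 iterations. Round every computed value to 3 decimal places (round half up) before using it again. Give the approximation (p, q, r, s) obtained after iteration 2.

Iteration 1:
  p = (4 - (-1)·0.000 - (-3)·0.000 - (1.4)·0.000) / (6.4) = 0.625
  q = (9 - (-2.6)·0.625 - (-2)·0.000 - (-3)·0.000) / (9.6) = 1.107
  r = (0 - (3)·0.625 - (-4)·1.107 - (0.1)·0.000) / (11.1) = 0.230
  s = (11 - (-2)·0.625 - (-2)·1.107 - (-2.5)·0.230) / (7.5) = 2.005
Iteration 2:
  p = (4 - (-1)·1.107 - (-3)·0.230 - (1.4)·2.005) / (6.4) = 0.467
  q = (9 - (-2.6)·0.467 - (-2)·0.230 - (-3)·2.005) / (9.6) = 1.738
  r = (0 - (3)·0.467 - (-4)·1.738 - (0.1)·2.005) / (11.1) = 0.482
  s = (11 - (-2)·0.467 - (-2)·1.738 - (-2.5)·0.482) / (7.5) = 2.215

(0.467, 1.738, 0.482, 2.215)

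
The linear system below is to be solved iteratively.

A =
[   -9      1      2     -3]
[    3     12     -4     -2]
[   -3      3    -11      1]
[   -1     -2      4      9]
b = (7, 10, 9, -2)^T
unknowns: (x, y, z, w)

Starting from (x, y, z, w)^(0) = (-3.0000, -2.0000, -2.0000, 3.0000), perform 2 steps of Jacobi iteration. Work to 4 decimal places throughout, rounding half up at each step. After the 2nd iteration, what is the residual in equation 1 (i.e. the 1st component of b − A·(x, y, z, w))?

Iteration 1:
  x = (7 - (1)·-2.0000 - (2)·-2.0000 - (-3)·3.0000) / (-9) = -2.4444
  y = (10 - (3)·-3.0000 - (-4)·-2.0000 - (-2)·3.0000) / (12) = 1.4167
  z = (9 - (-3)·-3.0000 - (3)·-2.0000 - (1)·3.0000) / (-11) = -0.2727
  w = (-2 - (-1)·-3.0000 - (-2)·-2.0000 - (4)·-2.0000) / (9) = -0.1111
Iteration 2:
  x = (7 - (1)·1.4167 - (2)·-0.2727 - (-3)·-0.1111) / (-9) = -0.6439
  y = (10 - (3)·-2.4444 - (-4)·-0.2727 - (-2)·-0.1111) / (12) = 1.3350
  z = (9 - (-3)·-2.4444 - (3)·1.4167 - (1)·-0.1111) / (-11) = 0.2247
  w = (-2 - (-1)·-2.4444 - (-2)·1.4167 - (4)·-0.2727) / (9) = -0.0578
Residual b − A·x = (-0.7529, -3.3051, 5.5928, -0.3525)

-0.7529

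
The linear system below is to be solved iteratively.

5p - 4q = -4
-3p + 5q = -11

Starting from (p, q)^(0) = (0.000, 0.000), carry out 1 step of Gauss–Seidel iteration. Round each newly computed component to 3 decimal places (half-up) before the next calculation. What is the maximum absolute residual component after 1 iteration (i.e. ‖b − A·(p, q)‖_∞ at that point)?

10.720

Iteration 1:
  p = (-4 - (-4)·0.000) / (5) = -0.800
  q = (-11 - (-3)·-0.800) / (5) = -2.680
Residual b − A·x = (-10.720, 0.000); ∞-norm = 10.720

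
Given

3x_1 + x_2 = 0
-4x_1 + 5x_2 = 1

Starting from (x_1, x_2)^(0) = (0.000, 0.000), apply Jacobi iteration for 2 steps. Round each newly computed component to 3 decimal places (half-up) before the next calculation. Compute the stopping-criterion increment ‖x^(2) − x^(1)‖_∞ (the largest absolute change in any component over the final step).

0.067

Iteration 1:
  x_1 = (0 - (1)·0.000) / (3) = 0.000
  x_2 = (1 - (-4)·0.000) / (5) = 0.200
Iteration 2:
  x_1 = (0 - (1)·0.200) / (3) = -0.067
  x_2 = (1 - (-4)·0.000) / (5) = 0.200
Change: (-0.067, 0.000) → max |·| = 0.067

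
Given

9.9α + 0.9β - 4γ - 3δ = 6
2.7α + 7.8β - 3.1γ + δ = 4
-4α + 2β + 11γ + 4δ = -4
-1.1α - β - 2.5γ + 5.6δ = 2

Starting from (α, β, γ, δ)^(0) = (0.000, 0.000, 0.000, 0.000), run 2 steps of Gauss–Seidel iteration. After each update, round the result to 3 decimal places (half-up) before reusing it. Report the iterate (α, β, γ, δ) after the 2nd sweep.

Iteration 1:
  α = (6 - (0.9)·0.000 - (-4)·0.000 - (-3)·0.000) / (9.9) = 0.606
  β = (4 - (2.7)·0.606 - (-3.1)·0.000 - (1)·0.000) / (7.8) = 0.303
  γ = (-4 - (-4)·0.606 - (2)·0.303 - (4)·0.000) / (11) = -0.198
  δ = (2 - (-1.1)·0.606 - (-1)·0.303 - (-2.5)·-0.198) / (5.6) = 0.442
Iteration 2:
  α = (6 - (0.9)·0.303 - (-4)·-0.198 - (-3)·0.442) / (9.9) = 0.632
  β = (4 - (2.7)·0.632 - (-3.1)·-0.198 - (1)·0.442) / (7.8) = 0.159
  γ = (-4 - (-4)·0.632 - (2)·0.159 - (4)·0.442) / (11) = -0.323
  δ = (2 - (-1.1)·0.632 - (-1)·0.159 - (-2.5)·-0.323) / (5.6) = 0.365

(0.632, 0.159, -0.323, 0.365)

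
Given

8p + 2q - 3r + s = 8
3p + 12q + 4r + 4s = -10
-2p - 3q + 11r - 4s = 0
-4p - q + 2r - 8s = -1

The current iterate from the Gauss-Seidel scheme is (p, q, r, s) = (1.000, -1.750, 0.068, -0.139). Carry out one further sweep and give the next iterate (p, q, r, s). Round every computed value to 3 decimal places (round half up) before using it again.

One sweep:
  p = (8 - (2)·-1.750 - (-3)·0.068 - (1)·-0.139) / (8) = 1.480
  q = (-10 - (3)·1.480 - (4)·0.068 - (4)·-0.139) / (12) = -1.180
  r = (0 - (-2)·1.480 - (-3)·-1.180 - (-4)·-0.139) / (11) = -0.103
  s = (-1 - (-4)·1.480 - (-1)·-1.180 - (2)·-0.103) / (-8) = -0.493

(1.480, -1.180, -0.103, -0.493)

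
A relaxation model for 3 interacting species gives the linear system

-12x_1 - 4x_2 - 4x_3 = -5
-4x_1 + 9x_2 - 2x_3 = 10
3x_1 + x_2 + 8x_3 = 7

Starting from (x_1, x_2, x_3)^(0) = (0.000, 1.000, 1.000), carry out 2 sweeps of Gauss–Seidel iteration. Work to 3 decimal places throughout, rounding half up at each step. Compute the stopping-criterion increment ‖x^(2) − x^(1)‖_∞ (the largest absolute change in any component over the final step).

Iteration 1:
  x_1 = (-5 - (-4)·1.000 - (-4)·1.000) / (-12) = -0.250
  x_2 = (10 - (-4)·-0.250 - (-2)·1.000) / (9) = 1.222
  x_3 = (7 - (3)·-0.250 - (1)·1.222) / (8) = 0.816
Iteration 2:
  x_1 = (-5 - (-4)·1.222 - (-4)·0.816) / (-12) = -0.263
  x_2 = (10 - (-4)·-0.263 - (-2)·0.816) / (9) = 1.176
  x_3 = (7 - (3)·-0.263 - (1)·1.176) / (8) = 0.827
Change: (-0.013, -0.046, 0.011) → max |·| = 0.046

0.046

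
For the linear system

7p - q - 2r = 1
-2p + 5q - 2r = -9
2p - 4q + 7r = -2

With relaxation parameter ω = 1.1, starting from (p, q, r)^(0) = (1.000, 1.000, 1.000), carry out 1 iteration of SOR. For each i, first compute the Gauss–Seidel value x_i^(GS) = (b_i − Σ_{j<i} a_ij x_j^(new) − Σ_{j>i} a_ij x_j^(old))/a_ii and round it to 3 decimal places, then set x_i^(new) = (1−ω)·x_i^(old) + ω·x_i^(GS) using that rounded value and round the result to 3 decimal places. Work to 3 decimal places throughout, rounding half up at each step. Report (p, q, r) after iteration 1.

Iteration 1:
  p: GS value = (1 - (-1)·1.000 - (-2)·1.000) / (7) = 0.571;  p ← (1−ω)·1.000 + ω·0.571 = 0.528
  q: GS value = (-9 - (-2)·0.528 - (-2)·1.000) / (5) = -1.189;  q ← (1−ω)·1.000 + ω·-1.189 = -1.408
  r: GS value = (-2 - (2)·0.528 - (-4)·-1.408) / (7) = -1.241;  r ← (1−ω)·1.000 + ω·-1.241 = -1.465

(0.528, -1.408, -1.465)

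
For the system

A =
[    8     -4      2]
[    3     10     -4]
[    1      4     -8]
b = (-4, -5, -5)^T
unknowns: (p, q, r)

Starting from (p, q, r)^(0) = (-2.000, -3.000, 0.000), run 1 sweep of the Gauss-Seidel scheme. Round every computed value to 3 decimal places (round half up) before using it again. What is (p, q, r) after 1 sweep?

Iteration 1:
  p = (-4 - (-4)·-3.000 - (2)·0.000) / (8) = -2.000
  q = (-5 - (3)·-2.000 - (-4)·0.000) / (10) = 0.100
  r = (-5 - (1)·-2.000 - (4)·0.100) / (-8) = 0.425

(-2.000, 0.100, 0.425)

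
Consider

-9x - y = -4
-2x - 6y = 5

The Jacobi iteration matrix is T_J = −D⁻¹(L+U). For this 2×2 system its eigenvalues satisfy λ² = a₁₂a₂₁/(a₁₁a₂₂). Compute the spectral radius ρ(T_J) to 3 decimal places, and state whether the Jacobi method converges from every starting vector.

0.192

a₁₂a₂₁/(a₁₁a₂₂) = (-1)·(-2) / ((-9)·(-6)) = 0.037037
ρ = √|0.037037| = √0.037037 = 0.192
ρ < 1, so Jacobi converges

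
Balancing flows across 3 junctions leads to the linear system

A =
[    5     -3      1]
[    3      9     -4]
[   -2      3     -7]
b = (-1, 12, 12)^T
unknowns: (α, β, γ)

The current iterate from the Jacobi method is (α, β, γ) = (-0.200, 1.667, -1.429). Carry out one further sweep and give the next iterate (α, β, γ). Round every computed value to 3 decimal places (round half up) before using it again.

(1.086, 0.765, -0.943)

One sweep:
  α = (-1 - (-3)·1.667 - (1)·-1.429) / (5) = 1.086
  β = (12 - (3)·-0.200 - (-4)·-1.429) / (9) = 0.765
  γ = (12 - (-2)·-0.200 - (3)·1.667) / (-7) = -0.943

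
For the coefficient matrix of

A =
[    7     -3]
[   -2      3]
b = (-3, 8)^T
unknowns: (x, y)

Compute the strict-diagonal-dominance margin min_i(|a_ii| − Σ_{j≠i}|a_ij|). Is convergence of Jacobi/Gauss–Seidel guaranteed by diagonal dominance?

row 1: |7| − (3) = 4
row 2: |3| − (2) = 1
minimum over rows = 1 → strictly diagonally dominant (convergence guaranteed)

1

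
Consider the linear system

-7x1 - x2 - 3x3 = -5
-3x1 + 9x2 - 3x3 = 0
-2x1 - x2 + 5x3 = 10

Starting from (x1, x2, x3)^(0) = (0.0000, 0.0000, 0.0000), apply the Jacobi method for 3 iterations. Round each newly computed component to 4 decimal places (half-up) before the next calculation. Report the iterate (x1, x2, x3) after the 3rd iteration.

(-0.3946, 0.7143, 2.1238)

Iteration 1:
  x1 = (-5 - (-1)·0.0000 - (-3)·0.0000) / (-7) = 0.7143
  x2 = (0 - (-3)·0.0000 - (-3)·0.0000) / (9) = 0.0000
  x3 = (10 - (-2)·0.0000 - (-1)·0.0000) / (5) = 2.0000
Iteration 2:
  x1 = (-5 - (-1)·0.0000 - (-3)·2.0000) / (-7) = -0.1429
  x2 = (0 - (-3)·0.7143 - (-3)·2.0000) / (9) = 0.9048
  x3 = (10 - (-2)·0.7143 - (-1)·0.0000) / (5) = 2.2857
Iteration 3:
  x1 = (-5 - (-1)·0.9048 - (-3)·2.2857) / (-7) = -0.3946
  x2 = (0 - (-3)·-0.1429 - (-3)·2.2857) / (9) = 0.7143
  x3 = (10 - (-2)·-0.1429 - (-1)·0.9048) / (5) = 2.1238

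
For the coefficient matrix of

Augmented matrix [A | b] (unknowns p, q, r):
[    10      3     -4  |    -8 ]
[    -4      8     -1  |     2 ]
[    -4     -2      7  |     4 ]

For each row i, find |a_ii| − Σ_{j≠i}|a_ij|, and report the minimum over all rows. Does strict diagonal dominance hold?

1

row 1: |10| − (3+4) = 3
row 2: |8| − (4+1) = 3
row 3: |7| − (4+2) = 1
minimum over rows = 1 → strictly diagonally dominant (convergence guaranteed)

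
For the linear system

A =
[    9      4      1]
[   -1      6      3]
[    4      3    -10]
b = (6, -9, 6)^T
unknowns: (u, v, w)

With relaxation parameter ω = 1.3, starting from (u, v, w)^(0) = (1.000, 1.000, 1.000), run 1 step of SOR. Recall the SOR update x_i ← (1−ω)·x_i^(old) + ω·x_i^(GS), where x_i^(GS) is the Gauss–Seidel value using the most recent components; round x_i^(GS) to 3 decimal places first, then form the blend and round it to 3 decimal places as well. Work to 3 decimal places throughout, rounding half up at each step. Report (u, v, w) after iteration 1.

(-0.156, -2.934, -2.306)

Iteration 1:
  u: GS value = (6 - (4)·1.000 - (1)·1.000) / (9) = 0.111;  u ← (1−ω)·1.000 + ω·0.111 = -0.156
  v: GS value = (-9 - (-1)·-0.156 - (3)·1.000) / (6) = -2.026;  v ← (1−ω)·1.000 + ω·-2.026 = -2.934
  w: GS value = (6 - (4)·-0.156 - (3)·-2.934) / (-10) = -1.543;  w ← (1−ω)·1.000 + ω·-1.543 = -2.306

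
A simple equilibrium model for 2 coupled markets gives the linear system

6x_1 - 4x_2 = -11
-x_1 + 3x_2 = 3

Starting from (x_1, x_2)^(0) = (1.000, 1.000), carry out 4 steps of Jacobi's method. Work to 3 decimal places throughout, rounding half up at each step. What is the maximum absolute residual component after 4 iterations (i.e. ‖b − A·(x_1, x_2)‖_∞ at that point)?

0.638

Iteration 1:
  x_1 = (-11 - (-4)·1.000) / (6) = -1.167
  x_2 = (3 - (-1)·1.000) / (3) = 1.333
Iteration 2:
  x_1 = (-11 - (-4)·1.333) / (6) = -0.945
  x_2 = (3 - (-1)·-1.167) / (3) = 0.611
Iteration 3:
  x_1 = (-11 - (-4)·0.611) / (6) = -1.426
  x_2 = (3 - (-1)·-0.945) / (3) = 0.685
Iteration 4:
  x_1 = (-11 - (-4)·0.685) / (6) = -1.377
  x_2 = (3 - (-1)·-1.426) / (3) = 0.525
Residual b − A·x = (-0.638, 0.048); ∞-norm = 0.638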